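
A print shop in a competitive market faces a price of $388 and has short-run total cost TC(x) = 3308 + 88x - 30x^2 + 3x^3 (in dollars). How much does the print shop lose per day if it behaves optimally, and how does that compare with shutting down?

AVC = 88 - 30x + 3x^2 has its minimum $13 at x = 5; price $388 clears that bar, so the firm operates.
MC = 88 - 60x + 9x^2. Setting P = MC and taking the root on the rising branch gives x* = 10.
TR = 388·10 = 3880. TC = 3308 + 880 = 4188. Profit = 3880 − 4188 = -$308.
By producing, the firm covers all variable cost plus $3000 of fixed cost; shutting down would lose the full $3308.

Profit = -$308 at x = 10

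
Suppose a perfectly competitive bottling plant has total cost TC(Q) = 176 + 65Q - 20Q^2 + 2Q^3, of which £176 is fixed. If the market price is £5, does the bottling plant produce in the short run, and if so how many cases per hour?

Shut down

Strip out fixed cost: VC = 65Q - 20Q^2 + 2Q^3. Then AVC = 65 - 20Q + 2Q^2 and MC = 65 - 40Q + 6Q^2.
AVC is minimized where dAVC/dQ = -20 + 4Q = 0, at Q = 5; min AVC = 65 - 20·5 + 2·5^2 = £15.
Since P = £5 < min AVC = £15, price fails to cover variable cost at any output.
Shutting down limits the loss to fixed cost, £176.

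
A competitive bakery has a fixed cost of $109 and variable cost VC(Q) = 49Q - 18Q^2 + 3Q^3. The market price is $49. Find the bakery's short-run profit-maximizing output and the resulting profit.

Profit = -$13 at Q = 4

AVC = 49 - 18Q + 3Q^2 has its minimum $22 at Q = 3; price $49 clears that bar, so the firm operates.
MC = 49 - 36Q + 9Q^2. Setting P = MC and taking the root on the rising branch gives Q* = 4.
TR = 49·4 = 196. TC = 109 + 100 = 209. Profit = 196 − 209 = -$13.
Shutting down would mean losing the fixed cost of $109, so operating at a loss of $13 is better by $96.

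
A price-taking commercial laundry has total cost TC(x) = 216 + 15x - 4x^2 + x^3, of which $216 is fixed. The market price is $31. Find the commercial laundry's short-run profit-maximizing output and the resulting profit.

AVC = 15 - 4x + x^2; min AVC = $11 at x = 2. Since P = $31 ≥ min AVC, the firm produces.
MC = 15 - 8x + 3x^2. Setting P = MC and taking the root on the rising branch gives x* = 4.
TR = 31·4 = 124. TC = 216 + 60 = 276. Profit = 124 − 276 = -$152.
By producing, the firm covers all variable cost plus $64 of fixed cost; shutting down would lose the full $216.

Profit = -$152 at x = 4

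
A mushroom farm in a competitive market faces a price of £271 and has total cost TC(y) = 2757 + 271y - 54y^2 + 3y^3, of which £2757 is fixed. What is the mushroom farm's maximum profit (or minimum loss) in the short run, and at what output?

AVC = 271 - 54y + 3y^2; min AVC = £28 at y = 9. Since P = £271 ≥ min AVC, the firm produces.
With MC = 271 - 108y + 9y^2, P = MC on the upward-sloping part at y* = 12.
TR = 271·12 = 3252. TC = 2757 + 660 = 3417. Profit = 3252 − 3417 = -£165.
That loss of £165 beats the £2757 the firm would lose by shutting down; producing recovers £2592 of fixed cost.

Profit = -£165 at y = 12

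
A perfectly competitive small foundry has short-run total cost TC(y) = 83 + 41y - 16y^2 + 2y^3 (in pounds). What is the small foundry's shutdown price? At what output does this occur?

The firm shuts down when price falls below the minimum of average variable cost. AVC = VC/y = 41 - 16y + 2y^2.
At the minimum of AVC, MC = AVC. MC = 41 - 32y + 6y^2; setting MC = AVC gives 4y^2 - 16y = 0, so y = 4. min AVC = 9.
For P < £9 the firm produces nothing.

£9 per unit, at y = 4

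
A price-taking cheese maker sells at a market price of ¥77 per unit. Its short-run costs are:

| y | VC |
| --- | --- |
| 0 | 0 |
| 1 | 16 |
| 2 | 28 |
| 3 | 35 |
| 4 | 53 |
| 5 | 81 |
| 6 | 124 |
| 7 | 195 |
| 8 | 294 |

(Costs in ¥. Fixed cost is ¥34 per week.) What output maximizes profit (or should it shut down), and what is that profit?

y = 7; profit = ¥310

Compute π = P·y − TC at each output: y=0: -34; y=1: 27; y=2: 92; y=3: 162; y=4: 221; y=5: 270; y=6: 304; y=7: 310; y=8: 288.
Profit is maximized at y = 7. AVC there is 195/7 = ¥27.86 ≤ P, so producing beats shutting down (which would give -¥34).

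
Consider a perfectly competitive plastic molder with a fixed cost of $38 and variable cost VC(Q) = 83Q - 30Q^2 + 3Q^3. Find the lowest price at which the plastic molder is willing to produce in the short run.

The shutdown price is the minimum of AVC. VC = 83Q - 30Q^2 + 3Q^3, so AVC = 83 - 30Q + 3Q^2.
dAVC/dQ = -30 + 6Q = 0 gives Q = 5. min AVC = 83 - 30·5 + 3·5^2 = 8.
So the shutdown price is $8.

$8 per unit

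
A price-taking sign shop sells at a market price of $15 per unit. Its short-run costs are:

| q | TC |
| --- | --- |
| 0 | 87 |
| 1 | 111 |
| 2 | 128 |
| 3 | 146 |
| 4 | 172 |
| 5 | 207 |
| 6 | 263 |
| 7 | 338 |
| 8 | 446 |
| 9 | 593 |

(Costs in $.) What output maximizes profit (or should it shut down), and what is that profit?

q = 0 (shut down); profit = -$87

Tabulate TR − TC: q=0: -87; q=1: -96; q=2: -98; q=3: -101; q=4: -112; q=5: -132; q=6: -173; q=7: -233; q=8: -326; q=9: -458.
Profit is highest at q = 0. Equivalently, the lowest AVC in the table is 59/3 ≈ $19.67 at q = 3, and P = $15 falls below it — price never covers variable cost, so the firm shuts down and loses only its fixed cost.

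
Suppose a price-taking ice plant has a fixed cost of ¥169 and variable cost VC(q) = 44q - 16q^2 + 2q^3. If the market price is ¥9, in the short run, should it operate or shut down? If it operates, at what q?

Shut down

From TC, MC = TC'(q) = 44 - 32q + 6q^2 and AVC = VC/q = 44 - 16q + 2q^2.
AVC hits its minimum where MC = AVC, at q = 4, giving min AVC = 44 - 16·4 + 2·4^2 = ¥12.
Since P = ¥9 < min AVC = ¥12, price fails to cover variable cost at any output.
The firm minimizes its loss by shutting down and losing only its fixed cost of ¥169.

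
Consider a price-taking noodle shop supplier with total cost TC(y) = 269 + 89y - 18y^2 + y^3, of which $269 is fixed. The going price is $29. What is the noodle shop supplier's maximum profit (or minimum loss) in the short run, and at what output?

AVC = 89 - 18y + y^2 has its minimum $8 at y = 9; price $29 clears that bar, so the firm operates.
With MC = 89 - 36y + 3y^2, P = MC on the upward-sloping part at y* = 10.
TR = 29·10 = 290. TC = 269 + 90 = 359. Profit = 290 − 359 = -$69.
Shutting down would mean losing the fixed cost of $269, so operating at a loss of $69 is better by $200.

Profit = -$69 at y = 10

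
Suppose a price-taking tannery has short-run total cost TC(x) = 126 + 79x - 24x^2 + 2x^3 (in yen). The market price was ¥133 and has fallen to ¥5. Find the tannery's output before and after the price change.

MC = 79 - 48x + 6x^2; the shutdown threshold is min AVC = ¥7 (at x = 6).
With P = ¥133 above the shutdown price, P = MC gives x = 9.
At P = ¥5 < min AVC = ¥7, price no longer covers variable cost at any output, so the firm shuts down: x = 0.

Output falls from 9 to 0 (the firm shuts down)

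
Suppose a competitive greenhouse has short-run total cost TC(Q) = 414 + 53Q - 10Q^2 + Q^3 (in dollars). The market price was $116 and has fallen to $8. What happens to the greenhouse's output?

AVC = 53 - 10Q + Q^2, minimized at Q = 5 where min AVC = $28. MC = 53 - 20Q + 3Q^2.
At P = $116 ≥ min AVC, set P = MC on the rising branch: Q = 9.
At P = $8 < min AVC = $28, price no longer covers variable cost at any output, so the firm shuts down: Q = 0.

Output falls from 9 to 0 (the firm shuts down)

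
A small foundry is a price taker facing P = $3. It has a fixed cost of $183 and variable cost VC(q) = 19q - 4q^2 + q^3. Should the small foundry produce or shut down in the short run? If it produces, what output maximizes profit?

Shut down

From TC, MC = TC'(q) = 19 - 8q + 3q^2 and AVC = VC/q = 19 - 4q + q^2.
The AVC parabola has its vertex at q = 4/2 = 2, where AVC = 19 - 4·2 + 2^2 = $15.
Since P = $3 < min AVC = $15, price fails to cover variable cost at any output.
Shutting down limits the loss to fixed cost, $183.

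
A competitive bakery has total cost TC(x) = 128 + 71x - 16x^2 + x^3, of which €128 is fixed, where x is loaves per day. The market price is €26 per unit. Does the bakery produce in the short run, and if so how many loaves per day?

Produce at x = 9

Strip out fixed cost: VC = 71x - 16x^2 + x^3. Then AVC = 71 - 16x + x^2 and MC = 71 - 32x + 3x^2.
AVC hits its minimum where MC = AVC, at x = 8, giving min AVC = 71 - 16·8 + 8^2 = €7.
Since P = €26 ≥ min AVC = €7, price covers variable cost and the firm should produce.
Solving P = MC: 45 - 32x + 3x^2 = 0 ⇒ x = 5/3 or 9. On the upward-sloping branch, x* = 9.
Check: AVC at x = 9 is €8 ≤ P, so revenue covers variable cost.
Profit = P·x − TC = 26·9 − 200 = €34.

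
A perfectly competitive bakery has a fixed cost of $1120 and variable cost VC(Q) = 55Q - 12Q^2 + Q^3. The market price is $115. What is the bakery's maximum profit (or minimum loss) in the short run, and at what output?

Profit = -$320 at Q = 10

AVC = 55 - 12Q + Q^2 has its minimum $19 at Q = 6; price $115 clears that bar, so the firm operates.
With MC = 55 - 24Q + 3Q^2, P = MC on the upward-sloping part at Q* = 10.
TR = 115·10 = 1150. TC = 1120 + 350 = 1470. Profit = 1150 − 1470 = -$320.
Shutting down would mean losing the fixed cost of $1120, so operating at a loss of $320 is better by $800.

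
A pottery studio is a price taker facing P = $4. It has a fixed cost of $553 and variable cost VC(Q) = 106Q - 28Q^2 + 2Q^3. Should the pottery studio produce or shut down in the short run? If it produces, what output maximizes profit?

Shut down

From TC, MC = TC'(Q) = 106 - 56Q + 6Q^2 and AVC = VC/Q = 106 - 28Q + 2Q^2.
AVC is minimized where dAVC/dQ = -28 + 4Q = 0, at Q = 7; min AVC = 106 - 28·7 + 2·7^2 = $8.
With P < min AVC ($4 < $8), every unit sold adds to the loss.
Shutting down limits the loss to fixed cost, $553.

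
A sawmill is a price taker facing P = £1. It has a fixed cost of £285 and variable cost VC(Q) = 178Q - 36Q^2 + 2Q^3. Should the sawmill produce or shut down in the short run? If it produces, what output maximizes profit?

Strip out fixed cost: VC = 178Q - 36Q^2 + 2Q^3. Then AVC = 178 - 36Q + 2Q^2 and MC = 178 - 72Q + 6Q^2.
AVC hits its minimum where MC = AVC, at Q = 9, giving min AVC = 178 - 36·9 + 2·9^2 = £16.
Since P = £1 < min AVC = £16, price fails to cover variable cost at any output.
The firm minimizes its loss by shutting down and losing only its fixed cost of £285.

Shut down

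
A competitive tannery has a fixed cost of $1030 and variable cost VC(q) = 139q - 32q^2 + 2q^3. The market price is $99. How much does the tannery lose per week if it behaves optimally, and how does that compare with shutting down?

Profit = -$230 at q = 10

AVC = 139 - 32q + 2q^2; min AVC = $11 at q = 8. Since P = $99 ≥ min AVC, the firm produces.
With MC = 139 - 64q + 6q^2, P = MC on the upward-sloping part at q* = 10.
TR = 99·10 = 990. TC = 1030 + 190 = 1220. Profit = 990 − 1220 = -$230.
Shutting down would mean losing the fixed cost of $1030, so operating at a loss of $230 is better by $800.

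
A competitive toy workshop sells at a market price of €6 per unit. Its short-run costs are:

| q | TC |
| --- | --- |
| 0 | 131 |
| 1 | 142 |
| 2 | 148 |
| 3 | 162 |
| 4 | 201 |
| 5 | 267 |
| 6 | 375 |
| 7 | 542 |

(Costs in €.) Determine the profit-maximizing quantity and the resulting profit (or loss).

q = 0 (shut down); profit = -€131

Tabulate TR − TC: q=0: -131; q=1: -136; q=2: -136; q=3: -144; q=4: -177; q=5: -237; q=6: -339; q=7: -500.
Profit is highest at q = 0. Equivalently, the lowest AVC in the table is 17/2 ≈ €8.50 at q = 2, and P = €6 falls below it — price never covers variable cost, so the firm shuts down and loses only its fixed cost.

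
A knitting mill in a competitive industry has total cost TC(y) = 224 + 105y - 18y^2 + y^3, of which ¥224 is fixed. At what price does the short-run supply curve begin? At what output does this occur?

Short-run supply begins at min AVC. From VC = 105y - 18y^2 + y^3, AVC = 105 - 18y + y^2.
dAVC/dy = -18 + 2y = 0 gives y = 9. min AVC = 105 - 18·9 + 9^2 = 24.
For P < ¥24 the firm produces nothing.

¥24 per unit, at y = 9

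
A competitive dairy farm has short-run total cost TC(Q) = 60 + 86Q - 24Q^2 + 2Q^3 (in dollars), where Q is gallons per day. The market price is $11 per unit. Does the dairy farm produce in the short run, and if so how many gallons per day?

Shut down

Strip out fixed cost: VC = 86Q - 24Q^2 + 2Q^3. Then AVC = 86 - 24Q + 2Q^2 and MC = 86 - 48Q + 6Q^2.
The AVC parabola has its vertex at Q = 24/4 = 6, where AVC = 86 - 24·6 + 2·6^2 = $14.
P = $11 lies below min AVC = $14; no output level covers variable cost.
Shutting down limits the loss to fixed cost, $60.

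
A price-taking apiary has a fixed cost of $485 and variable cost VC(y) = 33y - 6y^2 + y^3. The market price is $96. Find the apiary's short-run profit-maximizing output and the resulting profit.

Profit = -$93 at y = 7

AVC = 33 - 6y + y^2; min AVC = $24 at y = 3. Since P = $96 ≥ min AVC, the firm produces.
With MC = 33 - 12y + 3y^2, P = MC on the upward-sloping part at y* = 7.
TR = 96·7 = 672. TC = 485 + 280 = 765. Profit = 672 − 765 = -$93.
By producing, the firm covers all variable cost plus $392 of fixed cost; shutting down would lose the full $485.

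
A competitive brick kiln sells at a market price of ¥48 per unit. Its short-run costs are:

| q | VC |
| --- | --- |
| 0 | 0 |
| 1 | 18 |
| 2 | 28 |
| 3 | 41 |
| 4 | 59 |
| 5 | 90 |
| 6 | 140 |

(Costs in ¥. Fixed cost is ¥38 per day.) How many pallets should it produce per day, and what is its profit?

q = 5; profit = ¥112

Profit at each row (π = 48q − TC): q=0: -38; q=1: -8; q=2: 30; q=3: 65; q=4: 95; q=5: 112; q=6: 110.
Profit is maximized at q = 5. AVC there is 90/5 = ¥18 ≤ P, so producing beats shutting down (which would give -¥38).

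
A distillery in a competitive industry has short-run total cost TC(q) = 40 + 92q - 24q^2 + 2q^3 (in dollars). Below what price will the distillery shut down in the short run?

$20 per unit

Short-run supply begins at min AVC. From VC = 92q - 24q^2 + 2q^3, AVC = 92 - 24q + 2q^2.
At the minimum of AVC, MC = AVC. MC = 92 - 48q + 6q^2; setting MC = AVC gives 4q^2 - 24q = 0, so q = 6. min AVC = 20.
For P < $20 the firm produces nothing.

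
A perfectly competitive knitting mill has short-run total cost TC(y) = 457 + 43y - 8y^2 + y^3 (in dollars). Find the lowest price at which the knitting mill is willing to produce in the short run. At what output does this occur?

$27 per unit, at y = 4

The shutdown price is the minimum of AVC. VC = 43y - 8y^2 + y^3, so AVC = 43 - 8y + y^2.
At the minimum of AVC, MC = AVC. MC = 43 - 16y + 3y^2; setting MC = AVC gives 2y^2 - 8y = 0, so y = 4. min AVC = 27.
The firm shuts down for any P below $27.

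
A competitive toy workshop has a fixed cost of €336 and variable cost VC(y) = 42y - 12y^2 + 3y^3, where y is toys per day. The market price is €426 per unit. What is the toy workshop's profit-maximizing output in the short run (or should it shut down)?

From TC, MC = TC'(y) = 42 - 24y + 9y^2 and AVC = VC/y = 42 - 12y + 3y^2.
AVC is minimized where dAVC/dy = -12 + 6y = 0, at y = 2; min AVC = 42 - 12·2 + 3·2^2 = €30.
Since P = €426 ≥ min AVC = €30, price covers variable cost and the firm should produce.
Solving P = MC: -384 - 24y + 9y^2 = 0 ⇒ y = -16/3 or 8. On the upward-sloping branch, y* = 8.
Check: AVC at y = 8 is €138 ≤ P, so revenue covers variable cost.
Profit = P·y − TC = 426·8 − 1440 = €1968.

Produce at y = 8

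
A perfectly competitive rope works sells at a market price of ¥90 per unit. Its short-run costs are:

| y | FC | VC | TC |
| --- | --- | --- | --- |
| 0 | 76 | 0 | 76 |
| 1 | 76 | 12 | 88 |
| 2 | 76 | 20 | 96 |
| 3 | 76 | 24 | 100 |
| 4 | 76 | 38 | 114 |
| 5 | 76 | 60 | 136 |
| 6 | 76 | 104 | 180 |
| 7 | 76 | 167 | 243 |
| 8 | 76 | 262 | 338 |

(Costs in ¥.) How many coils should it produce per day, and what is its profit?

y = 7; profit = ¥387

Tabulate TR − TC: y=0: -76; y=1: 2; y=2: 84; y=3: 170; y=4: 246; y=5: 314; y=6: 360; y=7: 387; y=8: 382.
Profit is maximized at y = 7. AVC there is 167/7 = ¥23.86 ≤ P, so producing beats shutting down (which would give -¥76).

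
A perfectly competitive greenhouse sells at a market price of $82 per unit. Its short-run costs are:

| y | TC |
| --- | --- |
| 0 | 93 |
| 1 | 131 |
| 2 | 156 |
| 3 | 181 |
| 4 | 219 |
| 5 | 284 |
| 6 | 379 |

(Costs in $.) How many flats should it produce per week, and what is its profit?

Compute π = P·y − TC at each output: y=0: -93; y=1: -49; y=2: 8; y=3: 65; y=4: 109; y=5: 126; y=6: 113.
Profit is maximized at y = 5. AVC there is 191/5 = $38.20 ≤ P, so producing beats shutting down (which would give -$93).

y = 5; profit = $126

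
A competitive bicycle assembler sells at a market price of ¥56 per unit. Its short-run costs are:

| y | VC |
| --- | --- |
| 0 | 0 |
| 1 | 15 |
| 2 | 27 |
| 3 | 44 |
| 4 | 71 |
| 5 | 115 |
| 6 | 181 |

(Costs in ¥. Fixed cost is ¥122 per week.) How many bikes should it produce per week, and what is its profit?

Profit at each row (π = 56y − TC): y=0: -122; y=1: -81; y=2: -37; y=3: 2; y=4: 31; y=5: 43; y=6: 33.
Profit is maximized at y = 5. AVC there is 115/5 = ¥23 ≤ P, so producing beats shutting down (which would give -¥122).

y = 5; profit = ¥43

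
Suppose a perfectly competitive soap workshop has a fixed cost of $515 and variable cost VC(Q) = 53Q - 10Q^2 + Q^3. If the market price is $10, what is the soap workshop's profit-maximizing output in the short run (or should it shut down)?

Variable cost is VC = 53Q - 10Q^2 + Q^3, so AVC = VC/Q = 53 - 10Q + Q^2 and MC = dTC/dQ = 53 - 20Q + 3Q^2.
AVC hits its minimum where MC = AVC, at Q = 5, giving min AVC = 53 - 10·5 + 5^2 = $28.
Since P = $10 < min AVC = $28, price fails to cover variable cost at any output.
Shutting down limits the loss to fixed cost, $515.

Shut down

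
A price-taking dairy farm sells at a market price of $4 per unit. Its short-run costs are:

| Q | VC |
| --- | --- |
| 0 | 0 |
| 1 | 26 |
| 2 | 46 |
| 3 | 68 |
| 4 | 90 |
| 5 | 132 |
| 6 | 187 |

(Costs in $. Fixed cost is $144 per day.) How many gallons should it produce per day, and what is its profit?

Tabulate TR − TC: Q=0: -144; Q=1: -166; Q=2: -182; Q=3: -200; Q=4: -218; Q=5: -256; Q=6: -307.
Profit is highest at Q = 0. Equivalently, the lowest AVC in the table is 90/4 ≈ $22.50 at Q = 4, and P = $4 falls below it — price never covers variable cost, so the firm shuts down and loses only its fixed cost.

Q = 0 (shut down); profit = -$144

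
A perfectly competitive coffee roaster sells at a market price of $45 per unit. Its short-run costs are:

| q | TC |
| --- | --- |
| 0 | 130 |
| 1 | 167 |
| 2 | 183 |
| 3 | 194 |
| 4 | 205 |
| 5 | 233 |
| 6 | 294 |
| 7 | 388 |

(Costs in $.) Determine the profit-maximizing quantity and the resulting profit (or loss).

q = 5; profit = -$8

Compute π = P·q − TC at each output: q=0: -130; q=1: -122; q=2: -93; q=3: -59; q=4: -25; q=5: -8; q=6: -24; q=7: -73.
Profit is maximized at q = 5. AVC there is 103/5 = $20.60 ≤ P, so producing beats shutting down (which would give -$130).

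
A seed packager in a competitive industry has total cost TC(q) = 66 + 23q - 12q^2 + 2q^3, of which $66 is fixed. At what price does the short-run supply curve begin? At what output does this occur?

Short-run supply begins at min AVC. From VC = 23q - 12q^2 + 2q^3, AVC = 23 - 12q + 2q^2.
dAVC/dq = -12 + 4q = 0 gives q = 3. min AVC = 23 - 12·3 + 2·3^2 = 5.
So the shutdown price is $5.

$5 per unit, at q = 3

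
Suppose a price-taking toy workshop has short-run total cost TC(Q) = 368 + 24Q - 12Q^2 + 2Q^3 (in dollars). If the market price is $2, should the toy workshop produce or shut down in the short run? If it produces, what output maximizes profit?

From TC, MC = TC'(Q) = 24 - 24Q + 6Q^2 and AVC = VC/Q = 24 - 12Q + 2Q^2.
AVC is minimized where dAVC/dQ = -12 + 4Q = 0, at Q = 3; min AVC = 24 - 12·3 + 2·3^2 = $6.
With P < min AVC ($2 < $6), every unit sold adds to the loss.
Shutting down limits the loss to fixed cost, $368.

Shut down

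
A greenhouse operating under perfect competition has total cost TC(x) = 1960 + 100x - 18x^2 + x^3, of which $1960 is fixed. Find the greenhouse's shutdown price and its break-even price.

Shutdown price = min AVC. AVC = 100 - 18x + x^2, with vertex at x = 9 and minimum $19.
ATC = 1960/x + 100 - 18x + x^2. Setting dATC/dx = −1960/x^2 − 18 + 2x = 0 gives x = 14 (since 2·14^3 − 18·14^2 = 1960).
min ATC = 1960/14 + 100 − 18·14 + 14^2 = $184. That is the break-even price.
For $19 ≤ P < $184 the firm produces at a loss; below $19 it shuts down.

Shutdown price = $19; break-even price = $184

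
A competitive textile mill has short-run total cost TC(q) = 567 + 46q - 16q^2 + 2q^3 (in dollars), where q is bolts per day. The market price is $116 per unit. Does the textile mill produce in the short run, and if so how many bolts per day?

Produce at q = 7

From TC, MC = TC'(q) = 46 - 32q + 6q^2 and AVC = VC/q = 46 - 16q + 2q^2.
The AVC parabola has its vertex at q = 16/4 = 4, where AVC = 46 - 16·4 + 2·4^2 = $14.
Since P = $116 ≥ min AVC = $14, price covers variable cost and the firm should produce.
P = MC gives -70 - 32q + 6q^2 = 0, with roots -5/3 and 7. Take the larger (rising MC): q* = 7.
Check: AVC at q = 7 is $32 ≤ P, so revenue covers variable cost.
Profit = P·q − TC = 116·7 − 791 = $21.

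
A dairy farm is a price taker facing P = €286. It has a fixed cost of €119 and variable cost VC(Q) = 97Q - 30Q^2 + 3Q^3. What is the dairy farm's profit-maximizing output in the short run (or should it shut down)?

Produce at Q = 9

Strip out fixed cost: VC = 97Q - 30Q^2 + 3Q^3. Then AVC = 97 - 30Q + 3Q^2 and MC = 97 - 60Q + 9Q^2.
AVC hits its minimum where MC = AVC, at Q = 5, giving min AVC = 97 - 30·5 + 3·5^2 = €22.
Since P = €286 ≥ min AVC = €22, price covers variable cost and the firm should produce.
Set P = MC: 286 = 97 - 60Q + 9Q^2 → -189 - 60Q + 9Q^2 = 0. The roots are Q = -7/3 and Q = 9; the profit-maximizing output is on the rising part of MC, so Q* = 9.
Check: AVC at Q = 9 is €70 ≤ P, so revenue covers variable cost.
Profit = P·Q − TC = 286·9 − 749 = €1825.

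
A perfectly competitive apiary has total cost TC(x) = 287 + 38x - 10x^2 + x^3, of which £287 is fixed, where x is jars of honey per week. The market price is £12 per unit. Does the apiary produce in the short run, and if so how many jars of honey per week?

From TC, MC = TC'(x) = 38 - 20x + 3x^2 and AVC = VC/x = 38 - 10x + x^2.
The AVC parabola has its vertex at x = 10/2 = 5, where AVC = 38 - 10·5 + 5^2 = £13.
Since P = £12 < min AVC = £13, price fails to cover variable cost at any output.
Best response: produce nothing and absorb the £287 fixed cost.

Shut down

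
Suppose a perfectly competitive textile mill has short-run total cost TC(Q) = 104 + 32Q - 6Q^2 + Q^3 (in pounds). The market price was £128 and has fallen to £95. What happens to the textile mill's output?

Output falls from 8 to 7

AVC = 32 - 6Q + Q^2, minimized at Q = 3 where min AVC = £23. MC = 32 - 12Q + 3Q^2.
With P = £128 above the shutdown price, P = MC gives Q = 8.
At P = £95 ≥ min AVC, set P = MC: Q = 7. The firm stays open but cuts output.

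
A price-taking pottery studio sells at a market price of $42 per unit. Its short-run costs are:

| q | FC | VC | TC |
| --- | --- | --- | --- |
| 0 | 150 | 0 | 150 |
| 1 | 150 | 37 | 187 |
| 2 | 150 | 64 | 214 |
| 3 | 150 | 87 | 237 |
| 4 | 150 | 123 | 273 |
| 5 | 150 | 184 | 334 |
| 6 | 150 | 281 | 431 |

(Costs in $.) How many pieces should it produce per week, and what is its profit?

q = 4; profit = -$105

Tabulate TR − TC: q=0: -150; q=1: -145; q=2: -130; q=3: -111; q=4: -105; q=5: -124; q=6: -179.
Profit is maximized at q = 4. AVC there is 123/4 = $30.75 ≤ P, so producing beats shutting down (which would give -$150).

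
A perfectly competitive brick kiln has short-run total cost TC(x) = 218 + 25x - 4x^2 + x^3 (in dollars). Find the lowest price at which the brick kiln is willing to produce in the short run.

Short-run supply begins at min AVC. From VC = 25x - 4x^2 + x^3, AVC = 25 - 4x + x^2.
At the minimum of AVC, MC = AVC. MC = 25 - 8x + 3x^2; setting MC = AVC gives 2x^2 - 4x = 0, so x = 2. min AVC = 21.
For P < $21 the firm produces nothing.

$21 per unit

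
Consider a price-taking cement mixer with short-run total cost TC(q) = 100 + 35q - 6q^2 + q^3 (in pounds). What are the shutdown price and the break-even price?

Shutdown price = £26; break-even price = £50

Shutdown price = min AVC. AVC = 35 - 6q + q^2, with vertex at q = 3 and minimum £26.
ATC = 100/q + 35 - 6q + q^2. Setting dATC/dq = −100/q^2 − 6 + 2q = 0 gives q = 5 (since 2·5^3 − 6·5^2 = 100).
min ATC = 100/5 + 35 − 6·5 + 5^2 = £50. That is the break-even price.
Between these two prices the firm operates at a loss; above £50 it earns a profit.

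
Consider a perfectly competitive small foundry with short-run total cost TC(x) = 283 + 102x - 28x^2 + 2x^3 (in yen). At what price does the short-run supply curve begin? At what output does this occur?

¥4 per unit, at x = 7

The shutdown price is the minimum of AVC. VC = 102x - 28x^2 + 2x^3, so AVC = 102 - 28x + 2x^2.
dAVC/dx = -28 + 4x = 0 gives x = 7. min AVC = 102 - 28·7 + 2·7^2 = 4.
For P < ¥4 the firm produces nothing.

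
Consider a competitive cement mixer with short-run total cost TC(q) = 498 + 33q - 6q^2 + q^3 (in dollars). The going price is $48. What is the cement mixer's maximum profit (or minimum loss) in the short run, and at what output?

Profit = -$398 at q = 5

AVC = 33 - 6q + q^2 has its minimum $24 at q = 3; price $48 clears that bar, so the firm operates.
With MC = 33 - 12q + 3q^2, P = MC on the upward-sloping part at q* = 5.
TR = 48·5 = 240. TC = 498 + 140 = 638. Profit = 240 − 638 = -$398.
By producing, the firm covers all variable cost plus $100 of fixed cost; shutting down would lose the full $498.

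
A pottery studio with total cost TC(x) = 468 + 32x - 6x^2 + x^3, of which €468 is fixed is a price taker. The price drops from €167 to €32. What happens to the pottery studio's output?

MC = 32 - 12x + 3x^2; the shutdown threshold is min AVC = €23 (at x = 3).
At P = €167 ≥ min AVC, set P = MC on the rising branch: x = 9.
At P = €32 ≥ min AVC, set P = MC: x = 4. The firm stays open but cuts output.

Output falls from 9 to 4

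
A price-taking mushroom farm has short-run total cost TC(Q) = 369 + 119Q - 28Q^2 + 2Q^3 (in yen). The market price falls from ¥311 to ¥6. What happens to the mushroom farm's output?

AVC = 119 - 28Q + 2Q^2, minimized at Q = 7 where min AVC = ¥21. MC = 119 - 56Q + 6Q^2.
With P = ¥311 above the shutdown price, P = MC gives Q = 12.
At P = ¥6 < min AVC = ¥21, price no longer covers variable cost at any output, so the firm shuts down: Q = 0.

Output falls from 12 to 0 (the firm shuts down)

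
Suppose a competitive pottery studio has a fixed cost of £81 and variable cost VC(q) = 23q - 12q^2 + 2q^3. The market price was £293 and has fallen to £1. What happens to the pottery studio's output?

MC = 23 - 24q + 6q^2; the shutdown threshold is min AVC = £5 (at q = 3).
At P = £293 ≥ min AVC, set P = MC on the rising branch: q = 9.
At P = £1 < min AVC = £5, price no longer covers variable cost at any output, so the firm shuts down: q = 0.

Output falls from 9 to 0 (the firm shuts down)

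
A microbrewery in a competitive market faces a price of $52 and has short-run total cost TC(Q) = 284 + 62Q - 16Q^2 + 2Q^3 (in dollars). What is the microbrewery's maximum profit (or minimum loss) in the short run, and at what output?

AVC = 62 - 16Q + 2Q^2 has its minimum $30 at Q = 4; price $52 clears that bar, so the firm operates.
MC = 62 - 32Q + 6Q^2. Setting P = MC and taking the root on the rising branch gives Q* = 5.
TR = 52·5 = 260. TC = 284 + 160 = 444. Profit = 260 − 444 = -$184.
That loss of $184 beats the $284 the firm would lose by shutting down; producing recovers $100 of fixed cost.

Profit = -$184 at Q = 5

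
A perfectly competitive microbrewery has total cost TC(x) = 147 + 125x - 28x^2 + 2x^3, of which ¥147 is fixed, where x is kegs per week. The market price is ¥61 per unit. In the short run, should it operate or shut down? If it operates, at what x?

Produce at x = 8

Strip out fixed cost: VC = 125x - 28x^2 + 2x^3. Then AVC = 125 - 28x + 2x^2 and MC = 125 - 56x + 6x^2.
The AVC parabola has its vertex at x = 28/4 = 7, where AVC = 125 - 28·7 + 2·7^2 = ¥27.
Because ¥61 ≥ ¥27, revenue can cover variable cost; the firm operates.
Solving P = MC: 64 - 56x + 6x^2 = 0 ⇒ x = 4/3 or 8. On the upward-sloping branch, x* = 8.
Check: AVC at x = 8 is ¥29 ≤ P, so revenue covers variable cost.
Profit = P·x − TC = 61·8 − 379 = ¥109.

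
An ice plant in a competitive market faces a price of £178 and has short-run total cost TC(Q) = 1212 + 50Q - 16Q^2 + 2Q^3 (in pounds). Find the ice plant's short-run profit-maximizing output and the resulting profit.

AVC = 50 - 16Q + 2Q^2 has its minimum £18 at Q = 4; price £178 clears that bar, so the firm operates.
With MC = 50 - 32Q + 6Q^2, P = MC on the upward-sloping part at Q* = 8.
TR = 178·8 = 1424. TC = 1212 + 400 = 1612. Profit = 1424 − 1612 = -£188.
That loss of £188 beats the £1212 the firm would lose by shutting down; producing recovers £1024 of fixed cost.

Profit = -£188 at Q = 8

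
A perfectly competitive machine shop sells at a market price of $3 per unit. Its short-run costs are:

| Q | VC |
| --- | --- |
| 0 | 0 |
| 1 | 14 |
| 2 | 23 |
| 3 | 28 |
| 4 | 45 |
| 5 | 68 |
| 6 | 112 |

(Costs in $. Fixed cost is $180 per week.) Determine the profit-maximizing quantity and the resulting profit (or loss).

Q = 0 (shut down); profit = -$180

Profit at each row (π = 3Q − TC): Q=0: -180; Q=1: -191; Q=2: -197; Q=3: -199; Q=4: -213; Q=5: -233; Q=6: -274.
Profit is highest at Q = 0. Equivalently, the lowest AVC in the table is 28/3 ≈ $9.33 at Q = 3, and P = $3 falls below it — price never covers variable cost, so the firm shuts down and loses only its fixed cost.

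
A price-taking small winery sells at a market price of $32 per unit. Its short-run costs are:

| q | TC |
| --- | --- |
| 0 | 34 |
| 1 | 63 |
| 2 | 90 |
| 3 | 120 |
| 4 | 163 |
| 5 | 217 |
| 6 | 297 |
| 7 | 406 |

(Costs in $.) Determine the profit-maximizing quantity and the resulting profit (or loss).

Tabulate TR − TC: q=0: -34; q=1: -31; q=2: -26; q=3: -24; q=4: -35; q=5: -57; q=6: -105; q=7: -182.
Profit is maximized at q = 3. AVC there is 86/3 = $28.67 ≤ P, so producing beats shutting down (which would give -$34).

q = 3; profit = -$24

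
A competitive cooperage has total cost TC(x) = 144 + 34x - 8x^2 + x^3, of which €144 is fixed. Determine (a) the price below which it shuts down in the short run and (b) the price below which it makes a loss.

Shutdown price = min AVC. AVC = 34 - 8x + x^2, with vertex at x = 4 and minimum €18.
ATC = 144/x + 34 - 8x + x^2. Setting dATC/dx = −144/x^2 − 8 + 2x = 0 gives x = 6 (since 2·6^3 − 8·6^2 = 144).
min ATC = 144/6 + 34 − 8·6 + 6^2 = €46. That is the break-even price.
For €18 ≤ P < €46 the firm produces at a loss; below €18 it shuts down.

Shutdown price = €18; break-even price = €46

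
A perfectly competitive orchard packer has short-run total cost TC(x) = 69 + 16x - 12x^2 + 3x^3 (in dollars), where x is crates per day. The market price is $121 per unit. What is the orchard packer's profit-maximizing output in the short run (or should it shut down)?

Variable cost is VC = 16x - 12x^2 + 3x^3, so AVC = VC/x = 16 - 12x + 3x^2 and MC = dTC/dx = 16 - 24x + 9x^2.
AVC is minimized where dAVC/dx = -12 + 6x = 0, at x = 2; min AVC = 16 - 12·2 + 3·2^2 = $4.
P = $121 exceeds min AVC = $4, so the firm stays open.
Set P = MC: 121 = 16 - 24x + 9x^2 → -105 - 24x + 9x^2 = 0. The roots are x = -7/3 and x = 5; the profit-maximizing output is on the rising part of MC, so x* = 5.
Check: AVC at x = 5 is $31 ≤ P, so revenue covers variable cost.
Profit = P·x − TC = 121·5 − 224 = $381.

Produce at x = 5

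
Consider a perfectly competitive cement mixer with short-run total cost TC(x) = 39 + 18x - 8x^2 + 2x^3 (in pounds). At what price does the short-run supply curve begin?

The firm shuts down when price falls below the minimum of average variable cost. AVC = VC/x = 18 - 8x + 2x^2.
At the minimum of AVC, MC = AVC. MC = 18 - 16x + 6x^2; setting MC = AVC gives 4x^2 - 8x = 0, so x = 2. min AVC = 10.
For P < £10 the firm produces nothing.

£10 per unit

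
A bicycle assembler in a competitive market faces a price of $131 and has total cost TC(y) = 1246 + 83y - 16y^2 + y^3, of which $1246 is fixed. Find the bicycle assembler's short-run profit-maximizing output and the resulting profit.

Profit = -$94 at y = 12

AVC = 83 - 16y + y^2 has its minimum $19 at y = 8; price $131 clears that bar, so the firm operates.
MC = 83 - 32y + 3y^2. Setting P = MC and taking the root on the rising branch gives y* = 12.
TR = 131·12 = 1572. TC = 1246 + 420 = 1666. Profit = 1572 − 1666 = -$94.
Shutting down would mean losing the fixed cost of $1246, so operating at a loss of $94 is better by $1152.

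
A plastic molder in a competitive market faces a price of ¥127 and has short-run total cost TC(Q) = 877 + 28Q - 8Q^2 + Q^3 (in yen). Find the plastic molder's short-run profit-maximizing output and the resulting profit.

Profit = -¥67 at Q = 9

AVC = 28 - 8Q + Q^2; min AVC = ¥12 at Q = 4. Since P = ¥127 ≥ min AVC, the firm produces.
With MC = 28 - 16Q + 3Q^2, P = MC on the upward-sloping part at Q* = 9.
TR = 127·9 = 1143. TC = 877 + 333 = 1210. Profit = 1143 − 1210 = -¥67.
Shutting down would mean losing the fixed cost of ¥877, so operating at a loss of ¥67 is better by ¥810.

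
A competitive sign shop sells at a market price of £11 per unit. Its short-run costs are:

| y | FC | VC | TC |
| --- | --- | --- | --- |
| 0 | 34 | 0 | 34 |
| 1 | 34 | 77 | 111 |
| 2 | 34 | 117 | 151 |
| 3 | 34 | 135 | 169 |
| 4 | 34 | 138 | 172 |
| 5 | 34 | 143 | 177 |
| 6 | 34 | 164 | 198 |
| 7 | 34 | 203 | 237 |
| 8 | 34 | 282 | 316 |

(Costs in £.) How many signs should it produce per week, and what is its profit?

Tabulate TR − TC: y=0: -34; y=1: -100; y=2: -129; y=3: -136; y=4: -128; y=5: -122; y=6: -132; y=7: -160; y=8: -228.
Profit is highest at y = 0. Equivalently, the lowest AVC in the table is 164/6 ≈ £27.33 at y = 6, and P = £11 falls below it — price never covers variable cost, so the firm shuts down and loses only its fixed cost.

y = 0 (shut down); profit = -£34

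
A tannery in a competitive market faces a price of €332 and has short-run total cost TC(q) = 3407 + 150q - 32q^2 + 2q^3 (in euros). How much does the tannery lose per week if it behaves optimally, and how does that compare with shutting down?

AVC = 150 - 32q + 2q^2 has its minimum €22 at q = 8; price €332 clears that bar, so the firm operates.
With MC = 150 - 64q + 6q^2, P = MC on the upward-sloping part at q* = 13.
TR = 332·13 = 4316. TC = 3407 + 936 = 4343. Profit = 4316 − 4343 = -€27.
Shutting down would mean losing the fixed cost of €3407, so operating at a loss of €27 is better by €3380.

Profit = -€27 at q = 13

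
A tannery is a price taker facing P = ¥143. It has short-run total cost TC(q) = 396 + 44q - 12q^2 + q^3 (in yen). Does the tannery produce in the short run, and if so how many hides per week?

Produce at q = 11

From TC, MC = TC'(q) = 44 - 24q + 3q^2 and AVC = VC/q = 44 - 12q + q^2.
The AVC parabola has its vertex at q = 12/2 = 6, where AVC = 44 - 12·6 + 6^2 = ¥8.
P = ¥143 exceeds min AVC = ¥8, so the firm stays open.
P = MC gives -99 - 24q + 3q^2 = 0, with roots -3 and 11. Take the larger (rising MC): q* = 11.
Check: AVC at q = 11 is ¥33 ≤ P, so revenue covers variable cost.
Profit = P·q − TC = 143·11 − 759 = ¥814.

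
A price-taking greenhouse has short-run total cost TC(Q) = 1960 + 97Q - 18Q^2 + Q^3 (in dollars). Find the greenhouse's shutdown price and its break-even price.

Shutdown price = $16; break-even price = $181

AVC = 97 - 18Q + Q^2; minimized at Q = 9, giving min AVC = $16. That is the shutdown price.
ATC = 1960/Q + 97 - 18Q + Q^2. Setting dATC/dQ = −1960/Q^2 − 18 + 2Q = 0 gives Q = 14 (since 2·14^3 − 18·14^2 = 1960).
min ATC = 1960/14 + 97 − 18·14 + 14^2 = $181. That is the break-even price.
For $16 ≤ P < $181 the firm produces at a loss; below $16 it shuts down.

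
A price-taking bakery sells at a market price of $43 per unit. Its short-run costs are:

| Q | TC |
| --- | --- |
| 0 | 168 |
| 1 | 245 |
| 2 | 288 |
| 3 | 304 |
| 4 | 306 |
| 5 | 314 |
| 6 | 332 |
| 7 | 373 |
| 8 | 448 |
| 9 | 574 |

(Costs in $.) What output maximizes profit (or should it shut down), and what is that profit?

Profit at each row (π = 43Q − TC): Q=0: -168; Q=1: -202; Q=2: -202; Q=3: -175; Q=4: -134; Q=5: -99; Q=6: -74; Q=7: -72; Q=8: -104; Q=9: -187.
Profit is maximized at Q = 7. AVC there is 205/7 = $29.29 ≤ P, so producing beats shutting down (which would give -$168).

Q = 7; profit = -$72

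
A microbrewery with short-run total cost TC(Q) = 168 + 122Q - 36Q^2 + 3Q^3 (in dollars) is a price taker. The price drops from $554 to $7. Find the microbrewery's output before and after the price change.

MC = 122 - 72Q + 9Q^2; the shutdown threshold is min AVC = $14 (at Q = 6).
At P = $554 ≥ min AVC, set P = MC on the rising branch: Q = 12.
At P = $7 < min AVC = $14, price no longer covers variable cost at any output, so the firm shuts down: Q = 0.

Output falls from 12 to 0 (the firm shuts down)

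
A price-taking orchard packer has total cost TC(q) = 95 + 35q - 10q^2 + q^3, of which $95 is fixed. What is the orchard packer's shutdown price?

The shutdown price is the minimum of AVC. VC = 35q - 10q^2 + q^3, so AVC = 35 - 10q + q^2.
dAVC/dq = -10 + 2q = 0 gives q = 5. min AVC = 35 - 10·5 + 5^2 = 10.
The firm shuts down for any P below $10.

$10 per unit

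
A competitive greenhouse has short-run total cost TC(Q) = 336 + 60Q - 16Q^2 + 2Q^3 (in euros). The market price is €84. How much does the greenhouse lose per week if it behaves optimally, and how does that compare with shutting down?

Profit = -€48 at Q = 6

AVC = 60 - 16Q + 2Q^2 has its minimum €28 at Q = 4; price €84 clears that bar, so the firm operates.
MC = 60 - 32Q + 6Q^2. Setting P = MC and taking the root on the rising branch gives Q* = 6.
TR = 84·6 = 504. TC = 336 + 216 = 552. Profit = 504 − 552 = -€48.
That loss of €48 beats the €336 the firm would lose by shutting down; producing recovers €288 of fixed cost.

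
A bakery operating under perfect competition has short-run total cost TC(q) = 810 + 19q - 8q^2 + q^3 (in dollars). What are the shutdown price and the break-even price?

AVC = 19 - 8q + q^2; minimized at q = 4, giving min AVC = $3. That is the shutdown price.
ATC = 810/q + 19 - 8q + q^2. Setting dATC/dq = −810/q^2 − 8 + 2q = 0 gives q = 9 (since 2·9^3 − 8·9^2 = 810).
min ATC = 810/9 + 19 − 8·9 + 9^2 = $118. That is the break-even price.
For $3 ≤ P < $118 the firm produces at a loss; below $3 it shuts down.

Shutdown price = $3; break-even price = $118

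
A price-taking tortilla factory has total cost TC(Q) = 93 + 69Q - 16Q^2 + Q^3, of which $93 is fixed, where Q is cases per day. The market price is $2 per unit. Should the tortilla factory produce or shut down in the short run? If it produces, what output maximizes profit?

Shut down

Strip out fixed cost: VC = 69Q - 16Q^2 + Q^3. Then AVC = 69 - 16Q + Q^2 and MC = 69 - 32Q + 3Q^2.
AVC is minimized where dAVC/dQ = -16 + 2Q = 0, at Q = 8; min AVC = 69 - 16·8 + 8^2 = $5.
With P < min AVC ($2 < $5), every unit sold adds to the loss.
Shutting down limits the loss to fixed cost, $93.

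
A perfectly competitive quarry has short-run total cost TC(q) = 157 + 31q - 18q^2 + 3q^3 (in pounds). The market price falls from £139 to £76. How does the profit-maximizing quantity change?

MC = 31 - 36q + 9q^2; the shutdown threshold is min AVC = £4 (at q = 3).
At P = £139 ≥ min AVC, set P = MC on the rising branch: q = 6.
At P = £76 ≥ min AVC, set P = MC: q = 5. The firm stays open but cuts output.

Output falls from 6 to 5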